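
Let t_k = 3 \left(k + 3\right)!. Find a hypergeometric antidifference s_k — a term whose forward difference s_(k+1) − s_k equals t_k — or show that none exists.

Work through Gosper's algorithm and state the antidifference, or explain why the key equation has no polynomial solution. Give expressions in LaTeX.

Step 1: r(k) = k + 4.
So A=k + 4 and B=1, with C=1.
Solve (k + 4)·f(k+1) − (1)·f(k) = 1.
Degrees (1,0,0) ⇒ d ≤ -1.
Negative degree bound (-1): no f exists, t_k not Gosper-summable.

none (Gosper's algorithm certifies no s_k)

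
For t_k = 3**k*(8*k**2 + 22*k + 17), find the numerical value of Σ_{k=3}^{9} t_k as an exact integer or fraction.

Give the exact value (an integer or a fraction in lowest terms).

Σ = 23264307

Ratio r(k) = 3*(8*k**2 + 38*k + 47)/(8*k**2 + 22*k + 17).
Normal form (A,B,C) = (3, 1, k**2 + 11*k/4 + 17/8).
Need (3)·f(k+1) − (1)·f(k) = k**2 + 11*k/4 + 17/8.
Degrees (0,0,2) ⇒ d ≤ 2.
Coefficient equations give f(k) = (4*k**2 - k + 4)/8.
Get s_k = R·t_k = 3**k*(4*k**2 - k + 4) with R(k) = B(k−1)f(k)/C(k) = (4*k**2 - k + 4)/(8*k**2 + 22*k + 17).
Check: Δs_k = 3**k*(8*k**2 + 22*k + 17). ✓
Telescoping: Σ = s_(10) − s_(3) = 23265306 − (999) = 23264307.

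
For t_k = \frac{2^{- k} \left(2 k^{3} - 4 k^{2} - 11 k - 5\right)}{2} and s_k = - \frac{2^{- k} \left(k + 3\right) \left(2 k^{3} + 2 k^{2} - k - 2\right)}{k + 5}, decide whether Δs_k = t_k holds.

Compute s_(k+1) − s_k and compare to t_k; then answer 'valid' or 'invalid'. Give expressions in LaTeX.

s_(k+1) = (k + 4)*(k - 2*(k + 1)**3 - 2*(k + 1)**2 + 3)/(2*2**k*(k + 6))
s_(k+1) − s_k = (2*k**5 + 14*k**4 - 15*k**3 - 192*k**2 - 261*k - 92)/(2*2**k*(k**2 + 11*k + 30))
(s_(k+1) − s_k) − t_k = (-2*k**4 - 10*k**3 + 27*k**2 + 62*k + 29)/(2**k*(k**2 + 11*k + 30))

Invalid: residual \frac{2^{- k} \left(- 2 k^{4} - 10 k^{3} + 27 k^{2} + 62 k + 29\right)}{k^{2} + 11 k + 30} ≠ 0.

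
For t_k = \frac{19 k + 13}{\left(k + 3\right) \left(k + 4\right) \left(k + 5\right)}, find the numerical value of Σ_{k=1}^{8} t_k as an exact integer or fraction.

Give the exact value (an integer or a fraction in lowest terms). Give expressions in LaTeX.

Σ = 269/195

The ratio is (k + 3)*(19*k + 32)/((k + 6)*(19*k + 13)).
A = k + 3, B = k + 6, C = k + 13/19.
Need (k + 3)·f(k+1) − (k + 5)·f(k) = k + 13/19.
Bound: deg f ≤ 2.
Coefficient equations give f(k) = k*(35*k + 17)/228.
R(k) = B(k−1)·f(k)/C(k) = k*(k + 5)*(35*k + 17)/(12*(19*k + 13)); s_k = R·t_k = k*(35*k + 17)/(12*(k + 3)*(k + 4)).
s_(k+1) − s_k = (19*k + 13)/(k**3 + 12*k**2 + 47*k + 60) = t_k.
Evaluate s at k=9 and k=1: 83/52 and 13/60; difference 269/195.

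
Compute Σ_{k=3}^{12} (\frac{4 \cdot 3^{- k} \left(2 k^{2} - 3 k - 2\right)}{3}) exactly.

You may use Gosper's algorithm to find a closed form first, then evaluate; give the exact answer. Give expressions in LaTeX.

Σ = 1593676/1594323

t_(k+1)/t_k = (2*k**2 + k - 3)/(3*(2*k**2 - 3*k - 2)).
Gosper form: A/B · C(k+1)/C(k) with A=1/3, B=1, C=k**2 - 3*k/2 - 1.
Need (1/3)·f(k+1) − (1)·f(k) = k**2 - 3*k/2 - 1.
Bound: deg f ≤ 2.
Coefficient equations give f(k) = -3*(4*k**2 - 2*k - 3)/8.
R(k) = B(k−1)·f(k)/C(k) = -3*(4*k**2 - 2*k - 3)/(4*(k - 2)*(2*k + 1)); s_k = R·t_k = (-4*k**2 + 2*k + 3)/3**k.
Check: Δs_k = 4*(2*k**2 - 3*k - 2)/(3*3**k). ✓
Telescoping: Σ = s_(13) − s_(3) = -647/1594323 − (-1) = 1593676/1594323.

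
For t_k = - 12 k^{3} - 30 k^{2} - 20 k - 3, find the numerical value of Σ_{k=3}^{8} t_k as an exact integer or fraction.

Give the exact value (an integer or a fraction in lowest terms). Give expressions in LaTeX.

Σ = -22092

Step 1: r(k) = (12*k**3 + 66*k**2 + 116*k + 65)/(12*k**3 + 30*k**2 + 20*k + 3).
Gosper form: A/B · C(k+1)/C(k) with A=1, B=1, C=k**3 + 5*k**2/2 + 5*k/3 + 1/4.
Set up (1)·f(k+1) − (1)·f(k) − (k**3 + 5*k**2/2 + 5*k/3 + 1/4) = 0.
deg f ≤ 4 (via 0,0,3).
A polynomial solution: f(k) = k*(3*k**3 + 4*k**2 - 2*k - 2)/12.
Certificate R = B(k−1)f/C = k*(3*k**3 + 4*k**2 - 2*k - 2)/((2*k + 3)*(6*k**2 + 6*k + 1)) gives s_k = k*(-3*k**3 - 4*k**2 + 2*k + 2).
Verify: -12*k**3 - 30*k**2 - 20*k - 3 matches t_k.
Sum = s_(9) − s_(3); s_(9) = -22419, s_(3) = -327 ⇒ -22092.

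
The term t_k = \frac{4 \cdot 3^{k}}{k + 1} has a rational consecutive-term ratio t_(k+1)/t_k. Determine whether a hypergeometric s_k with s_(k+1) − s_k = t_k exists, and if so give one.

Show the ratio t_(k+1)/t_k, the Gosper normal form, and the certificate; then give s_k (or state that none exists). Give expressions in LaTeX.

Compute t_(k+1)/t_k: get 3*(k + 1)/(k + 2).
Take A(k)=3*k + 3, B(k)=k + 2, C(k)=1.
Key eq: (3*k + 3)·f(k+1) = (k + 1)·f(k) + (1).
d = -1 from the (1,1,0) case.
Negative degree bound (-1): no f exists, t_k not Gosper-summable.

no hypergeometric antidifference exists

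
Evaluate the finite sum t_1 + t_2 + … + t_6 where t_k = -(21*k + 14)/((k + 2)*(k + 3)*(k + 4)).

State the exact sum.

Σ = -77/36

Compute t_(k+1)/t_k: get (k + 2)*(3*k + 5)/((k + 5)*(3*k + 2)).
Factor: A=k + 2; B=k + 5; C=k + 2/3.
Solve (k + 2)·f(k+1) − (k + 4)·f(k) = k + 2/3.
From deg A=1, deg B=1, deg C=1: d=2.
A polynomial solution: f(k) = k*(2*k + 1)/9.
R(k) = B(k−1)·f(k)/C(k) = k*(k + 4)*(2*k + 1)/(3*(3*k + 2)); s_k = R·t_k = -7*k*(2*k + 1)/(3*(k + 2)*(k + 3)).
s_(k+1) − s_k = 7*(-3*k - 2)/(k**3 + 9*k**2 + 26*k + 24) = t_k.
Evaluate s at k=7 and k=1: -49/18 and -7/12; difference -77/36.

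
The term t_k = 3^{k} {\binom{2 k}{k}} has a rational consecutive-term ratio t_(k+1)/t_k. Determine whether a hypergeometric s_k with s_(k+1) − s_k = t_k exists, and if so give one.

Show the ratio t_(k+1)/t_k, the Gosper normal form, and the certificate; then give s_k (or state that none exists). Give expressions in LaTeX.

The ratio is 6*(2*k + 1)/(k + 1).
Take A(k)=12*k + 6, B(k)=k + 1, C(k)=1.
Set up (12*k + 6)·f(k+1) − (k)·f(k) − (1) = 0.
Bound: deg f ≤ -1.
Negative degree bound (-1): no f exists, t_k not Gosper-summable.

not Gosper-summable; s_k does not exist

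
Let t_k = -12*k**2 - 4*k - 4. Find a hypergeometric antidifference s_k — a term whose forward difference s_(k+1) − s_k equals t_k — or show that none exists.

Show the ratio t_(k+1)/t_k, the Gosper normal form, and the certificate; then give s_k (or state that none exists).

s_k = 4*k*(-k**2 + k - 1)

The ratio is (k + 3*(k + 1)**2 + 2)/(3*k**2 + k + 1).
A = 1, B = 1, C = k**2 + k/3 + 1/3.
Solve (1)·f(k+1) − (1)·f(k) = k**2 + k/3 + 1/3.
d = 3 from the (0,0,2) case.
Match coefficients ⇒ f(k) = k*(k**2 - k + 1)/3.
R(k) = B(k−1)·f(k)/C(k) = k*(k**2 - k + 1)/(3*k**2 + k + 1); s_k = R·t_k = 4*k*(-k**2 + k - 1).
Check: Δs_k = -12*k**2 - 4*k - 4. ✓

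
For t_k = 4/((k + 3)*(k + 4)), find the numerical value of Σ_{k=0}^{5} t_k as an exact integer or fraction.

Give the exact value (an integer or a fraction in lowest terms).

Σ = 8/9

t_(k+1)/t_k = (k + 3)/(k + 5).
So A=k + 3 and B=k + 5, with C=1.
f must satisfy (k + 3)·f(k+1) − (k + 4)·f(k) = 1.
deg f ≤ 1 (via 1,1,0).
Solving with deg f ≤ 1: f(k) = k/3.
Get s_k = R·t_k = 4*k/(3*(k + 3)) with R(k) = B(k−1)f(k)/C(k) = k*(k + 4)/3.
s_(k+1) − s_k = 4/(k**2 + 7*k + 12) = t_k.
Σ_(k=0)^(5) t_k = s_(6) − s_(0) = 8/9 − (0) = 8/9.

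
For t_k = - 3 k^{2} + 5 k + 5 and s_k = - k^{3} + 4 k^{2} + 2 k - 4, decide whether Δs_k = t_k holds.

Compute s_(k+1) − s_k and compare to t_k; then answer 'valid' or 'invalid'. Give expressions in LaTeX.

Valid — Δs_k = t_k.

s_(k+1) = -k**3 + k**2 + 7*k + 1
s_(k+1) − s_k = -3*k**2 + 5*k + 5
(s_(k+1) − s_k) − t_k = 0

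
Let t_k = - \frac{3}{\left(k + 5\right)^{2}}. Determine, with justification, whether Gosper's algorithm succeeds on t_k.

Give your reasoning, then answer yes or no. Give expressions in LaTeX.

Compute t_(k+1)/t_k: get (k + 5)**2/(k + 6)**2.
So A=k**2 + 10*k + 25 and B=k**2 + 12*k + 36, with C=1.
Need (k**2 + 10*k + 25)·f(k+1) − (k**2 + 10*k + 25)·f(k) = 1.
From deg A=2, deg B=2, deg C=0: d=0.
Put f(k) = c0: A·f(k+1) − B(k−1)·f(k) − C = -1; need -1 = 0 — inconsistent ⇒ no f, not summable.

No — the linear system for f has no solution.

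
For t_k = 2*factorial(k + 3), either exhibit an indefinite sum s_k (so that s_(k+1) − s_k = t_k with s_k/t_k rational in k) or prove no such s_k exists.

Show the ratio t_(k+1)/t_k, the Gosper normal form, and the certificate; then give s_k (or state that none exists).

t_(k+1)/t_k = k + 4.
Normal form (A,B,C) = (k + 4, 1, 1).
Solve (k + 4)·f(k+1) − (1)·f(k) = 1.
d = -1 from the (1,0,0) case.
deg f ≤ -1 is impossible — no certificate.

none — t_k is not Gosper-summable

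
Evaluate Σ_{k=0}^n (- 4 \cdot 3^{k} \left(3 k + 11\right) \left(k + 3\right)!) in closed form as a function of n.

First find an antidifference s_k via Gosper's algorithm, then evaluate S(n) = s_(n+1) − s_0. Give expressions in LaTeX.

Step 1: r(k) = 3*(k + 4)*(3*k + 14)/(3*k + 11).
A = 3*k + 12, B = 1, C = k + 11/3.
Solve (3*k + 12)·f(k+1) − (1)·f(k) = k + 11/3.
Bound: deg f ≤ 0.
Match coefficients ⇒ f(k) = 1/3.
R(k) = B(k−1)·f(k)/C(k) = 1/(3*k + 11); s_k = R·t_k = -4*3**k*factorial(k + 3).
Δs = -4*3**k*(3*k + 11)*factorial(k + 3), as required.
Σ_(k=0)^n t_k = s_(n+1) − s_(0) = (-12*3**n*factorial(n + 4)) − (-24), i.e. -12*3**n*factorial(n + 4) + 24.

S(n) = - 12 \cdot 3^{n} \left(n + 4\right)! + 24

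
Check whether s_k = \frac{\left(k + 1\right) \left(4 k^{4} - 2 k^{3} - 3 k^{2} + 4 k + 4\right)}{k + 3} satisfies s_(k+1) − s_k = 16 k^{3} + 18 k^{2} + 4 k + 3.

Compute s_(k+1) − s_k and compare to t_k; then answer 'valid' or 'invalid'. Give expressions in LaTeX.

Invalid: residual \frac{2 \left(- 12 k^{4} - 68 k^{3} - 61 k^{2} - 11 k - 5\right)}{k^{2} + 7 k + 12} ≠ 0.

s_(k+1) = (4*k**5 + 22*k**4 + 43*k**3 + 38*k**2 + 23*k + 14)/(k + 4)
s_(k+1) − s_k = (16*k**5 + 106*k**4 + 186*k**3 + 125*k**2 + 47*k + 26)/(k**2 + 7*k + 12)
(s_(k+1) − s_k) − t_k = 2*(-12*k**4 - 68*k**3 - 61*k**2 - 11*k - 5)/(k**2 + 7*k + 12)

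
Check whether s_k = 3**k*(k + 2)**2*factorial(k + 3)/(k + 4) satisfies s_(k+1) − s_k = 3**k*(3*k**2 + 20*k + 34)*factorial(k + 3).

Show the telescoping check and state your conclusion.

s_(k+1) = 3**(k + 1)*(k + 3)**2*factorial(k + 4)/(k + 5)
s_(k+1) − s_k = 3**k*(3*k**4 + 41*k**3 + 210*k**2 + 480*k + 412)*factorial(k + 3)/((k + 4)*(k + 5))
(s_(k+1) − s_k) − t_k = -2*3**k*(3*k**3 + 32*k**2 + 113*k + 134)*factorial(k + 3)/((k + 4)*(k + 5))

Invalid: residual -2*3**k*(3*k**3 + 32*k**2 + 113*k + 134)*factorial(k + 3)/((k + 4)*(k + 5)) ≠ 0.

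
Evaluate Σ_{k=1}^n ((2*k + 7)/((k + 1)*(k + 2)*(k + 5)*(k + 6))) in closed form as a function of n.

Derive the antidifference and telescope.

Ratio r(k) = (k + 1)*(k + 5)*(2*k + 9)/((k + 3)*(k + 7)*(2*k + 7)).
Factor: A=k + 1; B=k + 7; C=k**3 + 21*k**2/2 + 73*k/2 + 42.
Key eq: (k + 1)·f(k+1) = (k + 6)·f(k) + (k**3 + 21*k**2/2 + 73*k/2 + 42).
From deg A=1, deg B=1, deg C=3: d=5.
Solving with deg f ≤ 5: f(k) = k*(k + 2)*(k + 3)*(k + 4)*(k + 6)/10.
So s_k = (B(k−1)f/C)·t_k = (k*(k + 2)*(k + 6)**2/(5*(2*k + 7)))·t_k = k*(k + 6)/(5*(k**2 + 6*k + 5)).
Verify: (2*k + 7)/(k**4 + 14*k**3 + 65*k**2 + 112*k + 60) matches t_k.
Σ_(k=1)^n t_k = s_(n+1) − s_(1) = ((n**2 + 8*n + 7)/(5*(n**2 + 8*n + 12))) − (7/60), i.e. n*(n + 8)/(12*(n**2 + 8*n + 12)).

S(n) = n*(n + 8)/(12*(n**2 + 8*n + 12))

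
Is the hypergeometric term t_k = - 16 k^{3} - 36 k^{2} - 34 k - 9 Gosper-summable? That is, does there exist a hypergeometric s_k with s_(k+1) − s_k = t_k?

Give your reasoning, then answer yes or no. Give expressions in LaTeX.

Yes. s_k = k \left(- 4 k^{3} - 4 k^{2} - 3 k + 2\right).

r(k) = (16*k**3 + 84*k**2 + 154*k + 95)/(16*k**3 + 36*k**2 + 34*k + 9) after simplifying.
Normal form (A,B,C) = (1, 1, k**3 + 9*k**2/4 + 17*k/8 + 9/16).
Need (1)·f(k+1) − (1)·f(k) = k**3 + 9*k**2/4 + 17*k/8 + 9/16.
deg f ≤ 4 (via 0,0,3).
Solve for f: f(k) = k*(4*k**3 + 4*k**2 + 3*k - 2)/16 (degree 4 ≤ 4).
So s_k = (B(k−1)f/C)·t_k = (k*(4*k**3 + 4*k**2 + 3*k - 2)/(16*k**3 + 36*k**2 + 34*k + 9))·t_k = k*(-4*k**3 - 4*k**2 - 3*k + 2).
Verify: -16*k**3 - 36*k**2 - 34*k - 9 matches t_k.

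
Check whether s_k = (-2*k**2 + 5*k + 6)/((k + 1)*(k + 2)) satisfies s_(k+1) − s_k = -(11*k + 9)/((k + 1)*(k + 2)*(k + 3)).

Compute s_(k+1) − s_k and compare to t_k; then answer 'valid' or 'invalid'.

Valid: the claim telescopes to t_k.

s_(k+1) = (-2*k**2 + k + 9)/(k**2 + 5*k + 6)
s_(k+1) − s_k = (-11*k - 9)/(k**3 + 6*k**2 + 11*k + 6)
(s_(k+1) − s_k) − t_k = 0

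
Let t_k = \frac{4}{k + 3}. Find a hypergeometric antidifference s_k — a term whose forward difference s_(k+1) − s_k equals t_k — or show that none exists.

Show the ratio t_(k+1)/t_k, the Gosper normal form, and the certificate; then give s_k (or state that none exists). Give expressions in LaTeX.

none (Gosper's algorithm certifies no s_k)

t_(k+1)/t_k = (k + 3)/(k + 4).
So A=k + 3 and B=k + 4, with C=1.
Set up (k + 3)·f(k+1) − (k + 3)·f(k) − (1) = 0.
From deg A=1, deg B=1, deg C=0: d=0.
Put f(k) = c0: A·f(k+1) − B(k−1)·f(k) − C = -1; need -1 = 0 — inconsistent ⇒ no f, not summable.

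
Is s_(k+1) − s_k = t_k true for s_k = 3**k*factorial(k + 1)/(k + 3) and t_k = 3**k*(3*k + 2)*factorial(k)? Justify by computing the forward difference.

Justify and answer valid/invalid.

s_(k+1) = 3**(k + 1)*factorial(k + 2)/(k + 4)
s_(k+1) − s_k = 3**k*(3*k**2 + 14*k + 14)*factorial(k + 1)/((k + 3)*(k + 4))
(s_(k+1) − s_k) − t_k = -2*3**k*(3*k**2 + 11*k + 5)*factorial(k)/((k + 3)*(k + 4))

Invalid: residual -2*3**k*(3*k**2 + 11*k + 5)*factorial(k)/((k + 3)*(k + 4)) ≠ 0.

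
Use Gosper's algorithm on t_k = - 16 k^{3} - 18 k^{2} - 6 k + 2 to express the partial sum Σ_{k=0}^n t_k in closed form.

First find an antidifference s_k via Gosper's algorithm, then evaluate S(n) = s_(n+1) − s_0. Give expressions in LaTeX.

Step 1: r(k) = (8*k**3 + 33*k**2 + 45*k + 19)/(8*k**3 + 9*k**2 + 3*k - 1).
Factor: A=1; B=1; C=k**3 + 9*k**2/8 + 3*k/8 - 1/8.
Need (1)·f(k+1) − (1)·f(k) = k**3 + 9*k**2/8 + 3*k/8 - 1/8.
Bound: deg f ≤ 4.
Solve for f: f(k) = k*(2*k**3 - k**2 - k - 1)/8 (degree 4 ≤ 4).
R(k) = B(k−1)·f(k)/C(k) = k*(2*k**3 - k**2 - k - 1)/(8*k**3 + 9*k**2 + 3*k - 1); s_k = R·t_k = 2*k*(-2*k**3 + k**2 + k + 1).
Verify: -16*k**3 - 18*k**2 - 6*k + 2 matches t_k.
Telescope: S(n) = s_(n+1) − s_(0) = -4*n**4 - 14*n**3 - 16*n**2 - 4*n + 2 − (0) = -4*n**4 - 14*n**3 - 16*n**2 - 4*n + 2.

S(n) = - 4 n^{4} - 14 n^{3} - 16 n^{2} - 4 n + 2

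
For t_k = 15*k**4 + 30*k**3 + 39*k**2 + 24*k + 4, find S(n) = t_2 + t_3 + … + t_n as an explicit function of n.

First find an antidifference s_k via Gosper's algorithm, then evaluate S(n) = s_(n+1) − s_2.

S(n) = 3*n**5 + 15*n**4 + 33*n**3 + 39*n**2 + 22*n - 112

Ratio r(k) = (15*k**4 + 90*k**3 + 219*k**2 + 252*k + 112)/(15*k**4 + 30*k**3 + 39*k**2 + 24*k + 4).
So A=1 and B=1, with C=k**4 + 2*k**3 + 13*k**2/5 + 8*k/5 + 4/15.
Set up (1)·f(k+1) − (1)·f(k) − (k**4 + 2*k**3 + 13*k**2/5 + 8*k/5 + 4/15) = 0.
d = 5 from the (0,0,4) case.
Solve for f: f(k) = k*(3*k**4 + 3*k**2 - 2)/15 (degree 5 ≤ 5).
So s_k = (B(k−1)f/C)·t_k = (k*(3*k**4 + 3*k**2 - 2)/(15*k**4 + 30*k**3 + 39*k**2 + 24*k + 4))·t_k = k*(3*k**4 + 3*k**2 - 2).
Δs = 15*k**4 + 30*k**3 + 39*k**2 + 24*k + 4, as required.
Telescope: S(n) = s_(n+1) − s_(2) = 3*n**5 + 15*n**4 + 33*n**3 + 39*n**2 + 22*n + 4 − (116) = 3*n**5 + 15*n**4 + 33*n**3 + 39*n**2 + 22*n - 112.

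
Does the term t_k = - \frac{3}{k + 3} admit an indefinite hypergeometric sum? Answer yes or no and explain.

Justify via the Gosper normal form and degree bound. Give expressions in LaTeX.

t_(k+1)/t_k = (k + 3)/(k + 4).
Factor: A=k + 3; B=k + 4; C=1.
f must satisfy (k + 3)·f(k+1) − (k + 3)·f(k) = 1.
Bound: deg f ≤ 0.
Write f(k) = c0. Then LHS − RHS = -1, requiring -1 = 0: contradictory. No certificate.

No. Not Gosper-summable.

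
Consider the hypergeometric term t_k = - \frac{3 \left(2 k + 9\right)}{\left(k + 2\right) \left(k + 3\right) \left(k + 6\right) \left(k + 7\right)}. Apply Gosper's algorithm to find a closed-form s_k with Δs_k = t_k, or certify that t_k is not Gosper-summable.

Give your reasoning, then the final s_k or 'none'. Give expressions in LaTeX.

s_k = \frac{k \left(- k - 8\right)}{4 \left(k^{2} + 8 k + 12\right)}

The ratio is (k + 2)*(k + 6)*(2*k + 11)/((k + 4)*(k + 8)*(2*k + 9)).
Take A(k)=k + 2, B(k)=k + 8, C(k)=k**3 + 27*k**2/2 + 121*k/2 + 90.
Key eq: (k + 2)·f(k+1) = (k + 7)·f(k) + (k**3 + 27*k**2/2 + 121*k/2 + 90).
deg f ≤ 5 (via 1,1,3).
Coefficient equations give f(k) = k*(k + 3)*(k + 4)*(k + 5)*(k + 8)/24.
Certificate R = B(k−1)f/C = k*(k + 3)*(k + 7)*(k + 8)/(12*(2*k + 9)) gives s_k = k*(-k - 8)/(4*(k**2 + 8*k + 12)).
Check: Δs_k = 3*(-2*k - 9)/(k**4 + 18*k**3 + 113*k**2 + 288*k + 252). ✓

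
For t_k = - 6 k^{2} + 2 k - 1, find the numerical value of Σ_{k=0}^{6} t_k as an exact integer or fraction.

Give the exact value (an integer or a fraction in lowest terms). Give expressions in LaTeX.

r(k) = (6*k**2 + 10*k + 5)/(6*k**2 - 2*k + 1) after simplifying.
Take A(k)=1, B(k)=1, C(k)=k**2 - k/3 + 1/6.
Solve (1)·f(k+1) − (1)·f(k) = k**2 - k/3 + 1/6.
d = 3 from the (0,0,2) case.
Coefficient equations give f(k) = k*(2*k**2 - 4*k + 3)/6.
Then R = B(k−1)f/C = k*(2*k**2 - 4*k + 3)/(6*k**2 - 2*k + 1), so s_k = R(k)·t_k = k*(-2*k**2 + 4*k - 3).
Δs = -6*k**2 + 2*k - 1, as required.
Σ_(k=0)^(6) t_k = s_(7) − s_(0) = -511 − (0) = -511.

Σ = -511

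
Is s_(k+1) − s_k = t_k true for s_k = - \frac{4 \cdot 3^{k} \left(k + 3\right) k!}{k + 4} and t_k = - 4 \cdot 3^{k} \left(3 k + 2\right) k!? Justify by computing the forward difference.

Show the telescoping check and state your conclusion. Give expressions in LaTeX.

Invalid: residual \frac{4 \cdot 3^{k} \left(3 k^{2} + 14 k + 7\right) k!}{\left(k + 4\right) \left(k + 5\right)} ≠ 0.

s_(k+1) = -12*3**k*(k + 4)*factorial(k + 1)/(k + 5)
s_(k+1) − s_k = -4*3**k*(3*k + 11)*(k**2 + 5*k + 3)*factorial(k)/((k + 4)*(k + 5))
(s_(k+1) − s_k) − t_k = 4*3**k*(3*k**2 + 14*k + 7)*factorial(k)/((k + 4)*(k + 5))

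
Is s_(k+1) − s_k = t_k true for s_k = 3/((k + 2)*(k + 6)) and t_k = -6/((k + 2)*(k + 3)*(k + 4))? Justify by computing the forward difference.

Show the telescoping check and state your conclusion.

s_(k+1) = 3/((k + 3)*(k + 7))
s_(k+1) − s_k = 3*(-2*k - 9)/(k**4 + 18*k**3 + 113*k**2 + 288*k + 252)
(s_(k+1) − s_k) − t_k = 9*(3*k + 16)/(k**5 + 22*k**4 + 185*k**3 + 740*k**2 + 1404*k + 1008)

Invalid: residual 9*(3*k + 16)/(k**5 + 22*k**4 + 185*k**3 + 740*k**2 + 1404*k + 1008) ≠ 0.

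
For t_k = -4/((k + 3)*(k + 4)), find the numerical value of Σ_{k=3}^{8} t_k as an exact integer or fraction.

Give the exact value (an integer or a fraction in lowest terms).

r(k) = (k + 3)/(k + 5) after simplifying.
Factor: A=k + 3; B=k + 5; C=1.
f must satisfy (k + 3)·f(k+1) − (k + 4)·f(k) = 1.
From deg A=1, deg B=1, deg C=0: d=1.
Solve for f: f(k) = k/3 (degree 1 ≤ 1).
Get s_k = R·t_k = -4*k/(3*k + 9) with R(k) = B(k−1)f(k)/C(k) = k*(k + 4)/3.
Check: Δs_k = -4/(k**2 + 7*k + 12). ✓
Sum = s_(9) − s_(3); s_(9) = -1, s_(3) = -2/3 ⇒ -1/3.

Σ = -1/3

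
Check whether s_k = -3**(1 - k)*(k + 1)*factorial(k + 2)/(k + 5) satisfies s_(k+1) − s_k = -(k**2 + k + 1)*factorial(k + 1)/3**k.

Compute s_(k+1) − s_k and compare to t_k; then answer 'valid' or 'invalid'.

Invalid: residual 3**(1 - k)*(k**3 + 6*k**2 + 3*k + 2)*factorial(k + 1)/((k + 5)*(k + 6)) ≠ 0.

s_(k+1) = -(k + 2)*factorial(k + 3)/(3**k*(k + 6))
s_(k+1) − s_k = -(k**3 + 7*k**2 + 10*k + 12)*factorial(k + 2)/(3**k*(k + 5)*(k + 6))
(s_(k+1) − s_k) − t_k = 3**(1 - k)*(k**3 + 6*k**2 + 3*k + 2)*factorial(k + 1)/((k + 5)*(k + 6))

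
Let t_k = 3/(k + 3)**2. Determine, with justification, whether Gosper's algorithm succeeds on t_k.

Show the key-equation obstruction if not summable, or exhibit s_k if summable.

The ratio is (k + 3)**2/(k + 4)**2.
So A=k**2 + 6*k + 9 and B=k**2 + 8*k + 16, with C=1.
Key eq: (k**2 + 6*k + 9)·f(k+1) = (k**2 + 6*k + 9)·f(k) + (1).
deg f ≤ 0 (via 2,2,0).
Write f(k) = c0. Then LHS − RHS = -1, requiring -1 = 0: contradictory. No certificate.

No — key equation has no polynomial f.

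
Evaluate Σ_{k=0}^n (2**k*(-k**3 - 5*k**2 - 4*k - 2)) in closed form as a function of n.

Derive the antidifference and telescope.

S(n) = -2*2**n*n**3 - 4*2**n*n**2 - 6*2**n*n - 2

The ratio is 2*(k**3 + 8*k**2 + 17*k + 12)/(k**3 + 5*k**2 + 4*k + 2).
So A=2 and B=1, with C=k**3 + 5*k**2 + 4*k + 2.
f must satisfy (2)·f(k+1) − (1)·f(k) = k**3 + 5*k**2 + 4*k + 2.
deg f ≤ 3 (via 0,0,3).
Coefficient equations give f(k) = (k - 1)*(k**2 + 2).
Get s_k = R·t_k = 2**k*(-k**3 + k**2 - 2*k + 2) with R(k) = B(k−1)f(k)/C(k) = (k - 1)*(k**2 + 2)/(k**3 + 5*k**2 + 4*k + 2).
Δs = 2**k*(-k**3 - 5*k**2 - 4*k - 2), as required.
Telescope: S(n) = s_(n+1) − s_(0) = 2**(n + 1)*n*(-n**2 - 2*n - 3) − (2) = -2*2**n*n**3 - 4*2**n*n**2 - 6*2**n*n - 2.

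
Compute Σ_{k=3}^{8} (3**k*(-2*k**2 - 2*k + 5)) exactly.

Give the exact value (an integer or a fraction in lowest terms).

The ratio is 3*(2*k**2 + 6*k - 1)/(2*k**2 + 2*k - 5).
Take A(k)=3, B(k)=1, C(k)=k**2 + k - 5/2.
Solve (3)·f(k+1) − (1)·f(k) = k**2 + k - 5/2.
Degrees (0,0,2) ⇒ d ≤ 2.
Solving with deg f ≤ 2: f(k) = (k**2 - 2*k - 1)/2.
Get s_k = R·t_k = 3**k*(-k**2 + 2*k + 1) with R(k) = B(k−1)f(k)/C(k) = (k**2 - 2*k - 1)/(2*k**2 + 2*k - 5).
s_(k+1) − s_k = 3**k*(-2*k**2 - 2*k + 5) = t_k.
Σ_(k=3)^(8) t_k = s_(9) − s_(3) = -1220346 − (-54) = -1220292.

Σ = -1220292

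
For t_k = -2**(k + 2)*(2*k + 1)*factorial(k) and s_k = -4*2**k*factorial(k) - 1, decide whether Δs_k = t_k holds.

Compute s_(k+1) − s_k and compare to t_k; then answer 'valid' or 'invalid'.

Valid: the claim telescopes to t_k.

s_(k+1) = -8*2**k*k*factorial(k) - 8*2**k*factorial(k) - 1
s_(k+1) − s_k = -2**(k + 2)*(2*k + 1)*factorial(k)
(s_(k+1) − s_k) − t_k = 0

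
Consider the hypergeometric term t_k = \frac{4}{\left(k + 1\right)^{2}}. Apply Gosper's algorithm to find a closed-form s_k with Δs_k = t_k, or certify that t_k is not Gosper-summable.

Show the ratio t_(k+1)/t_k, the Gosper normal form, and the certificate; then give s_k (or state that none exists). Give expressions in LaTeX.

r(k) = (k + 1)**2/(k + 2)**2 after simplifying.
Take A(k)=k**2 + 2*k + 1, B(k)=k**2 + 4*k + 4, C(k)=1.
Set up (k**2 + 2*k + 1)·f(k+1) − (k**2 + 2*k + 1)·f(k) − (1) = 0.
Bound: deg f ≤ 0.
Generic f = c0 gives residual -1; -1 = 0 cannot hold, so t_k is not Gosper-summable.

none (Gosper's algorithm certifies no s_k)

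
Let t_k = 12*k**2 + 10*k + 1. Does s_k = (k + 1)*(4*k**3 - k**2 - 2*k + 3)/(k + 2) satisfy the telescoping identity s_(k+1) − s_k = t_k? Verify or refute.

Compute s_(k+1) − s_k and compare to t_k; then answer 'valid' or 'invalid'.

s_(k+1) = (4*k**4 + 19*k**3 + 30*k**2 + 20*k + 8)/(k + 3)
s_(k+1) − s_k = (12*k**4 + 62*k**3 + 88*k**2 + 42*k + 7)/(k**2 + 5*k + 6)
(s_(k+1) − s_k) − t_k = (-8*k**3 - 35*k**2 - 23*k + 1)/(k**2 + 5*k + 6)

Invalid: residual (-8*k**3 - 35*k**2 - 23*k + 1)/(k**2 + 5*k + 6) ≠ 0.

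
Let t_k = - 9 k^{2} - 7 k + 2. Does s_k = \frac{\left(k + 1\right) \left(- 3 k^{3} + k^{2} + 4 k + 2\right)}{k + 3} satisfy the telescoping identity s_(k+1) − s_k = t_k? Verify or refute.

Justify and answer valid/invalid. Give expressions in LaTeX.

Invalid: residual \frac{2 \left(6 k^{3} + 35 k^{2} + 23 k - 4\right)}{k^{2} + 7 k + 12} ≠ 0.

s_(k+1) = (k + 2)*(4*k - 3*(k + 1)**3 + (k + 1)**2 + 6)/(k + 4)
s_(k+1) − s_k = (-9*k**4 - 58*k**3 - 85*k**2 - 24*k + 16)/(k**2 + 7*k + 12)
(s_(k+1) − s_k) − t_k = 2*(6*k**3 + 35*k**2 + 23*k - 4)/(k**2 + 7*k + 12)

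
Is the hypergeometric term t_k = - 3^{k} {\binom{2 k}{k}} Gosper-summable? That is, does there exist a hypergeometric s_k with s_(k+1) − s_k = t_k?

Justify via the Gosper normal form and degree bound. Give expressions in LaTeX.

The ratio is 6*(2*k + 1)/(k + 1).
Take A(k)=12*k + 6, B(k)=k + 1, C(k)=1.
Need (12*k + 6)·f(k+1) − (k)·f(k) = 1.
d = -1 from the (1,1,0) case.
deg f ≤ -1 is impossible — no certificate.

No. Not Gosper-summable.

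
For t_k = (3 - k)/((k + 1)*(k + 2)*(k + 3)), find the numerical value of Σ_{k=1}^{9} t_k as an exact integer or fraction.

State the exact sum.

Σ = 3/44

Compute t_(k+1)/t_k: get (k - 2)*(k + 1)/((k - 3)*(k + 4)).
A = k + 1, B = k + 4, C = k - 3.
Key eq: (k + 1)·f(k+1) = (k + 3)·f(k) + (k - 3).
Bound: deg f ≤ 2.
Solve for f: f(k) = -k*(k + 5)/2 (degree 2 ≤ 2).
So s_k = (B(k−1)f/C)·t_k = (-k*(k + 3)*(k + 5)/(2*(k - 3)))·t_k = k*(k + 5)/(2*(k + 1)*(k + 2)).
Check: Δs_k = (3 - k)/(k**3 + 6*k**2 + 11*k + 6). ✓
Telescoping: Σ = s_(10) − s_(1) = 25/44 − (1/2) = 3/44.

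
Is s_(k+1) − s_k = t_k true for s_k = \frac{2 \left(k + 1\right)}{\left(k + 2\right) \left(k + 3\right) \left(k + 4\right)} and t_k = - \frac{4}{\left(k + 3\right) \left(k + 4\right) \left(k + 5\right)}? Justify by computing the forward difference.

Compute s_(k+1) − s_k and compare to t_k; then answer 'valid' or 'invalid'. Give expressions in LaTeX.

Invalid: residual \frac{6}{k^{4} + 14 k^{3} + 71 k^{2} + 154 k + 120} ≠ 0.

s_(k+1) = 2*(k + 2)/((k + 3)*(k + 4)*(k + 5))
s_(k+1) − s_k = 2*(-2*k - 1)/(k**4 + 14*k**3 + 71*k**2 + 154*k + 120)
(s_(k+1) − s_k) − t_k = 6/(k**4 + 14*k**3 + 71*k**2 + 154*k + 120)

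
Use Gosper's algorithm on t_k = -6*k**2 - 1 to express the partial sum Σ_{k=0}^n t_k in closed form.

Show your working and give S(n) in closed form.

S(n) = -2*n**3 - 3*n**2 - 2*n - 1

t_(k+1)/t_k = (6*(k + 1)**2 + 1)/(6*k**2 + 1).
Take A(k)=1, B(k)=1, C(k)=k**2 + 1/6.
f must satisfy (1)·f(k+1) − (1)·f(k) = k**2 + 1/6.
d = 3 from the (0,0,2) case.
Solving with deg f ≤ 3: f(k) = k*(2*k**2 - 3*k + 2)/6.
Then R = B(k−1)f/C = k*(2*k**2 - 3*k + 2)/(6*k**2 + 1), so s_k = R(k)·t_k = k*(-2*k**2 + 3*k - 2).
Δs = -6*k**2 - 1, as required.
Evaluate: s_(n+1) = -2*n**3 - 3*n**2 - 2*n - 1; subtract s_(0) = 0 ⇒ S(n) = -2*n**3 - 3*n**2 - 2*n - 1.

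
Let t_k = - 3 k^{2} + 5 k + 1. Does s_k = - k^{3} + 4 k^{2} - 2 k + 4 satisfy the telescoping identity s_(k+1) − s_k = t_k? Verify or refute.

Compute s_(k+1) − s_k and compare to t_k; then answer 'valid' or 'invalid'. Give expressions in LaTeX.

Valid: the claim telescopes to t_k.

s_(k+1) = -k**3 + k**2 + 3*k + 5
s_(k+1) − s_k = -3*k**2 + 5*k + 1
(s_(k+1) − s_k) − t_k = 0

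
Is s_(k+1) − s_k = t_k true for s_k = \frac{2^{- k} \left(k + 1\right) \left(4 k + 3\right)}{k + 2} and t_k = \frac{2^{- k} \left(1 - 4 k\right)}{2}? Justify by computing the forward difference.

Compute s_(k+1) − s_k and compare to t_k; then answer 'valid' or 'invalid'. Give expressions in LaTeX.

Invalid: residual \frac{2^{- k} \left(4 k^{2} + 15 k + 4\right)}{2 \left(k^{2} + 5 k + 6\right)} ≠ 0.

s_(k+1) = (k + 2)*(4*k + 7)/(2*2**k*(k + 3))
s_(k+1) − s_k = (-4*k**3 - 15*k**2 - 4*k + 10)/(2*2**k*(k**2 + 5*k + 6))
(s_(k+1) − s_k) − t_k = (4*k**2 + 15*k + 4)/(2*2**k*(k**2 + 5*k + 6))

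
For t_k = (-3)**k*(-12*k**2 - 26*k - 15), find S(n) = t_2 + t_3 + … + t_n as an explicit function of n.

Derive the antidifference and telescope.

S(n) = -24*(-3)**n*n - 15*(-3)**n + 3*(-3)**(n + 1)*n**2 - 144

Compute t_(k+1)/t_k: get 3*(-12*k**2 - 50*k - 53)/(12*k**2 + 26*k + 15).
A = -3, B = 1, C = k**2 + 13*k/6 + 5/4.
Set up (-3)·f(k+1) − (1)·f(k) − (k**2 + 13*k/6 + 5/4) = 0.
Degrees (0,0,2) ⇒ d ≤ 2.
A polynomial solution: f(k) = -k*(3*k + 2)/12.
Get s_k = R·t_k = (-3)**k*k*(3*k + 2) with R(k) = B(k−1)f(k)/C(k) = -k*(3*k + 2)/(12*k**2 + 26*k + 15).
s_(k+1) − s_k = (-3)**k*(-12*k**2 - 26*k - 15) = t_k.
Σ_(k=2)^n t_k = s_(n+1) − s_(2) = ((-3)**(n + 1)*(3*n**2 + 8*n + 5)) − (144), i.e. -24*(-3)**n*n - 15*(-3)**n + 3*(-3)**(n + 1)*n**2 - 144.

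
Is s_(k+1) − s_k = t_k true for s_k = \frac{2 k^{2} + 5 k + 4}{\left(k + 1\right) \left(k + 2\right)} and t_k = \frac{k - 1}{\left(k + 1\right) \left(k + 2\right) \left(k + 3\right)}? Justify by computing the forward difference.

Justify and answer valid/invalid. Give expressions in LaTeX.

s_(k+1) = (5*k + 2*(k + 1)**2 + 9)/((k + 2)*(k + 3))
s_(k+1) − s_k = (k - 1)/(k**3 + 6*k**2 + 11*k + 6)
(s_(k+1) − s_k) − t_k = 0

Valid: the claim telescopes to t_k.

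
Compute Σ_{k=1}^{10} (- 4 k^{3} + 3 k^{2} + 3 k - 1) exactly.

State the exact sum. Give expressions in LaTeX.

Step 1: r(k) = (4*k**3 + 9*k**2 + 3*k - 1)/(4*k**3 - 3*k**2 - 3*k + 1).
Gosper form: A/B · C(k+1)/C(k) with A=1, B=1, C=k**3 - 3*k**2/4 - 3*k/4 + 1/4.
Need (1)·f(k+1) − (1)·f(k) = k**3 - 3*k**2/4 - 3*k/4 + 1/4.
Degrees (0,0,3) ⇒ d ≤ 4.
A polynomial solution: f(k) = k*(k - 2)*(k**2 - k - 1)/4.
Then R = B(k−1)f/C = k*(k - 2)*(k**2 - k - 1)/(4*k**3 - 3*k**2 - 3*k + 1), so s_k = R(k)·t_k = k*(-k**3 + 3*k**2 - k - 2).
Δs = -4*k**3 + 3*k**2 + 3*k - 1, as required.
Σ_(k=1)^(10) t_k = s_(11) − s_(1) = -10791 − (-1) = -10790.

Σ = -10790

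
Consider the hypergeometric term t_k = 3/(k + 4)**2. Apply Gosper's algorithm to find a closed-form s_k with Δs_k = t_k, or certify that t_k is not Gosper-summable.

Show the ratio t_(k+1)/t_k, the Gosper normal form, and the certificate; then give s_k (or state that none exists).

t_(k+1)/t_k = (k + 4)**2/(k + 5)**2.
Factor: A=k**2 + 8*k + 16; B=k**2 + 10*k + 25; C=1.
f must satisfy (k**2 + 8*k + 16)·f(k+1) − (k**2 + 8*k + 16)·f(k) = 1.
Bound: deg f ≤ 0.
f = c0 ⇒ A·f(k+1) − B(k−1)·f(k) − C = -1. The system {-1 = 0} is inconsistent; no antidifference.

none (Gosper's algorithm certifies no s_k)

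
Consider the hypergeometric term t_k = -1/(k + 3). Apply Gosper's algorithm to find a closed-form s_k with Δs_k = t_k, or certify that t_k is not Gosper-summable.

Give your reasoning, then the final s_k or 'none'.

no hypergeometric antidifference exists

The ratio is (k + 3)/(k + 4).
Normal form (A,B,C) = (k + 3, k + 4, 1).
Key eq: (k + 3)·f(k+1) = (k + 3)·f(k) + (1).
deg f ≤ 0 (via 1,1,0).
Put f(k) = c0: A·f(k+1) − B(k−1)·f(k) − C = -1; need -1 = 0 — inconsistent ⇒ no f, not summable.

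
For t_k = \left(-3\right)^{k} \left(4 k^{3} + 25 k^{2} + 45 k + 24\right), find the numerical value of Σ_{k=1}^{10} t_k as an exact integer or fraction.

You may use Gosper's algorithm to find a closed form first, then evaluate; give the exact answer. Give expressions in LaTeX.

Compute t_(k+1)/t_k: get 3*(-4*k**3 - 37*k**2 - 107*k - 98)/(4*k**3 + 25*k**2 + 45*k + 24).
Normal form (A,B,C) = (-3, 1, k**3 + 25*k**2/4 + 45*k/4 + 6).
Key eq: (-3)·f(k+1) = (1)·f(k) + (k**3 + 25*k**2/4 + 45*k/4 + 6).
deg f ≤ 3 (via 0,0,3).
A polynomial solution: f(k) = -k*(k + 1)*(k + 3)/4.
Certificate R = B(k−1)f/C = -k*(k + 3)/(4*k**2 + 21*k + 24) gives s_k = (-3)**k*k*(-k**2 - 4*k - 3).
Δs = (-3)**k*(4*k**3 + 25*k**2 + 45*k + 24), as required.
Telescoping: Σ = s_(11) − s_(1) = 327367656 − (24) = 327367632.

Σ = 327367632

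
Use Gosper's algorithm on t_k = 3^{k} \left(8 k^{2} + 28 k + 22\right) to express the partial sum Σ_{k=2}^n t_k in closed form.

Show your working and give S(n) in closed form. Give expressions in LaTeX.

S(n) = 12 \cdot 3^{n} n^{2} + 30 \cdot 3^{n} n + 24 \cdot 3^{n} - 198

Step 1: r(k) = 3*(4*k**2 + 22*k + 29)/(4*k**2 + 14*k + 11).
Factor: A=3; B=1; C=k**2 + 7*k/2 + 11/4.
Set up (3)·f(k+1) − (1)·f(k) − (k**2 + 7*k/2 + 11/4) = 0.
deg f ≤ 2 (via 0,0,2).
A polynomial solution: f(k) = (2*k**2 + k + 1)/4.
So s_k = (B(k−1)f/C)·t_k = ((2*k**2 + k + 1)/(4*k**2 + 14*k + 11))·t_k = 2*3**k*(2*k**2 + k + 1).
Δs = 3**k*(8*k**2 + 28*k + 22), as required.
s_(n+1) = 3**(n + 1)*(4*n**2 + 10*n + 8) and s_(2) = 198, so S(n) = 12*3**n*n**2 + 30*3**n*n + 24*3**n - 198.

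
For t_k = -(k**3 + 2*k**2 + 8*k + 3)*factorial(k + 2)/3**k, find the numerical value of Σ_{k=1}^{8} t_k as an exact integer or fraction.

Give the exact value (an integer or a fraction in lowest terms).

Σ = -40408628/81

The ratio is (k**4 + 8*k**3 + 30*k**2 + 59*k + 42)/(3*(k**3 + 2*k**2 + 8*k + 3)).
Factor: A=k/3 + 1; B=1; C=k**3 + 2*k**2 + 8*k + 3.
Solve (k/3 + 1)·f(k+1) − (1)·f(k) = k**3 + 2*k**2 + 8*k + 3.
d = 2 from the (1,0,3) case.
Coefficient equations give f(k) = 3*(k**2 + 1).
So s_k = (B(k−1)f/C)·t_k = (3*(k**2 + 1)/(k**3 + 2*k**2 + 8*k + 3))·t_k = -3**(1 - k)*(k**2 + 1)*factorial(k + 2).
Check: Δs_k = -(k**3 + 2*k**2 + 8*k + 3)*factorial(k + 2)/3**k. ✓
Evaluate s at k=9 and k=1: -40409600/81 and -12; difference -40408628/81.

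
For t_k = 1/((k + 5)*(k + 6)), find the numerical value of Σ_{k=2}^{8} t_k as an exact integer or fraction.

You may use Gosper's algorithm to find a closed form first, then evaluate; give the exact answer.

Σ = 1/14

t_(k+1)/t_k = (k + 5)/(k + 7).
A = k + 5, B = k + 7, C = 1.
Key eq: (k + 5)·f(k+1) = (k + 6)·f(k) + (1).
deg f ≤ 1 (via 1,1,0).
Solving with deg f ≤ 1: f(k) = k/5.
Certificate R = B(k−1)f/C = k*(k + 6)/5 gives s_k = k/(5*(k + 5)).
s_(k+1) − s_k = 1/(k**2 + 11*k + 30) = t_k.
Σ_(k=2)^(8) t_k = s_(9) − s_(2) = 9/70 − (2/35) = 1/14.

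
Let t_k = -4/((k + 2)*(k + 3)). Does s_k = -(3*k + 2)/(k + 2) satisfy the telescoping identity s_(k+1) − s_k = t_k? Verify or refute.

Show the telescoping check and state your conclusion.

s_(k+1) = (-3*k - 5)/(k + 3)
s_(k+1) − s_k = -4/(k**2 + 5*k + 6)
(s_(k+1) − s_k) − t_k = 0

valid (s_(k+1) − s_k reduces to t_k)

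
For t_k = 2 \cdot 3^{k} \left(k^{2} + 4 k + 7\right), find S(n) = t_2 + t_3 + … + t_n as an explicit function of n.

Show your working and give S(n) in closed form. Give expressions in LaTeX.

S(n) = 3 \cdot 3^{n} n^{2} + 9 \cdot 3^{n} n + 18 \cdot 3^{n} - 90

Compute t_(k+1)/t_k: get 3*(k**2 + 6*k + 12)/(k**2 + 4*k + 7).
Normal form (A,B,C) = (3, 1, k**2 + 4*k + 7).
Solve (3)·f(k+1) − (1)·f(k) = k**2 + 4*k + 7.
d = 2 from the (0,0,2) case.
A polynomial solution: f(k) = (k**2 + k + 4)/2.
So s_k = (B(k−1)f/C)·t_k = ((k**2 + k + 4)/(2*(k**2 + 4*k + 7)))·t_k = 3**k*(k**2 + k + 4).
Verify: 2*3**k*(k**2 + 4*k + 7) matches t_k.
Telescope: S(n) = s_(n+1) − s_(2) = 3**(n + 1)*(n**2 + 3*n + 6) − (90) = 3*3**n*n**2 + 9*3**n*n + 18*3**n - 90.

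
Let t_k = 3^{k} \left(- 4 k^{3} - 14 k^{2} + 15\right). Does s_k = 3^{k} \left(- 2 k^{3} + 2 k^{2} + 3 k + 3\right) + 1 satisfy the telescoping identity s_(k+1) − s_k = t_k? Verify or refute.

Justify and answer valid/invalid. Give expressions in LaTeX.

s_(k+1) = 3**(k + 1)*(3*k - 2*(k + 1)**3 + 2*(k + 1)**2 + 6) + 1
s_(k+1) − s_k = 3**k*(-4*k**3 - 14*k**2 + 15)
(s_(k+1) − s_k) − t_k = 0

Valid: the claim telescopes to t_k.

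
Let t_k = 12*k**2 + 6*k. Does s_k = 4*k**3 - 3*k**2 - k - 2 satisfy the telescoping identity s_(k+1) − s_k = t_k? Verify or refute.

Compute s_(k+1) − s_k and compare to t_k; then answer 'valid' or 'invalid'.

s_(k+1) = 4*k**3 + 9*k**2 + 5*k - 2
s_(k+1) − s_k = 6*k*(2*k + 1)
(s_(k+1) − s_k) − t_k = 0

Valid — Δs_k = t_k.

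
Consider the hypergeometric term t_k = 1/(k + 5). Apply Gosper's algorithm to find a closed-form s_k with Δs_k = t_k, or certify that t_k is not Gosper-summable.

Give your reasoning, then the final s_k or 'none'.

none — t_k is not Gosper-summable

Compute t_(k+1)/t_k: get (k + 5)/(k + 6).
Normal form (A,B,C) = (k + 5, k + 6, 1).
Solve (k + 5)·f(k+1) − (k + 5)·f(k) = 1.
d = 0 from the (1,1,0) case.
Put f(k) = c0: A·f(k+1) − B(k−1)·f(k) − C = -1; need -1 = 0 — inconsistent ⇒ no f, not summable.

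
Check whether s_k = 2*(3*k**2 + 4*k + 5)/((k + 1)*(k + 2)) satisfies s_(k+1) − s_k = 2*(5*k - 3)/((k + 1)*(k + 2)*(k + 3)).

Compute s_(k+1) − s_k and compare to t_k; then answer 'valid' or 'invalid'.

s_(k+1) = 2*(4*k + 3*(k + 1)**2 + 9)/((k + 2)*(k + 3))
s_(k+1) − s_k = 2*(5*k - 3)/(k**3 + 6*k**2 + 11*k + 6)
(s_(k+1) − s_k) − t_k = 0

valid (s_(k+1) − s_k reduces to t_k)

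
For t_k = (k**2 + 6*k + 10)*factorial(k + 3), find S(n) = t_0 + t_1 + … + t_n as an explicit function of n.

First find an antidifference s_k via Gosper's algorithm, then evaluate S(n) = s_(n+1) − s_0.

S(n) = n*factorial(n + 4) + 3*factorial(n + 4) - 12

Ratio r(k) = (k + 4)*(6*k + (k + 1)**2 + 16)/(k**2 + 6*k + 10).
So A=k + 4 and B=1, with C=k**2 + 6*k + 10.
Solve (k + 4)·f(k+1) − (1)·f(k) = k**2 + 6*k + 10.
d = 1 from the (1,0,2) case.
Solving with deg f ≤ 1: f(k) = k + 2.
Get s_k = R·t_k = (k + 2)*factorial(k + 3) with R(k) = B(k−1)f(k)/C(k) = (k + 2)/(k**2 + 6*k + 10).
s_(k+1) − s_k = (k**2 + 6*k + 10)*factorial(k + 3) = t_k.
Telescope: S(n) = s_(n+1) − s_(0) = (n + 3)*factorial(n + 4) − (12) = n*factorial(n + 4) + 3*factorial(n + 4) - 12.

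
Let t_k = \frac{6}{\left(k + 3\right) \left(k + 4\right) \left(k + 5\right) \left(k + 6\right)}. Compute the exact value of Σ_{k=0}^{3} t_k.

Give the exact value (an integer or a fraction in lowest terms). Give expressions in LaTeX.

The ratio is (k + 3)/(k + 7).
Factor: A=k + 3; B=k + 7; C=1.
f must satisfy (k + 3)·f(k+1) − (k + 6)·f(k) = 1.
Degrees (1,1,0) ⇒ d ≤ 3.
Solving with deg f ≤ 3: f(k) = k*(k**2 + 12*k + 47)/180.
So s_k = (B(k−1)f/C)·t_k = (k*(k + 6)*(k**2 + 12*k + 47)/180)·t_k = k*(k**2 + 12*k + 47)/(30*(k + 3)*(k + 4)*(k + 5)).
Verify: 6/(k**4 + 18*k**3 + 119*k**2 + 342*k + 360) matches t_k.
Evaluate s at k=4 and k=0: 37/1260 and 0; difference 37/1260.

Σ = 37/1260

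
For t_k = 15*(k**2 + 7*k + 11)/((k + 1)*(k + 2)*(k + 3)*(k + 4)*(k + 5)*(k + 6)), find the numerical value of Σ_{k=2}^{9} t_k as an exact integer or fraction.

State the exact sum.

The ratio is (k + 1)*(7*k + (k + 1)**2 + 18)/((k + 7)*(k**2 + 7*k + 11)).
Factor: A=k + 1; B=k + 7; C=k**2 + 7*k + 11.
Need (k + 1)·f(k+1) − (k + 6)·f(k) = k**2 + 7*k + 11.
From deg A=1, deg B=1, deg C=2: d=5.
Solve for f: f(k) = k*(k + 2)*(k + 4)*(k**2 + 9*k + 23)/45 (degree 5 ≤ 5).
R(k) = B(k−1)·f(k)/C(k) = k*(k + 2)*(k + 4)*(k + 6)*(k**2 + 9*k + 23)/(45*(k**2 + 7*k + 11)); s_k = R·t_k = k*(k**2 + 9*k + 23)/(3*(k**3 + 9*k**2 + 23*k + 15)).
Verify: 15*(k**2 + 7*k + 11)/(k**6 + 21*k**5 + 175*k**4 + 735*k**3 + 1624*k**2 + 1764*k + 720) matches t_k.
Telescoping: Σ = s_(10) − s_(2) = 142/429 − (2/7) = 136/3003.

Σ = 136/3003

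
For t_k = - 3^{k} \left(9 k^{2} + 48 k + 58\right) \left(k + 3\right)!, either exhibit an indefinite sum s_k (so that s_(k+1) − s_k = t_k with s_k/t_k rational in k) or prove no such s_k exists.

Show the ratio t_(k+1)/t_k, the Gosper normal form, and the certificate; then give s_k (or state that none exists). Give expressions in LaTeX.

r(k) = 3*(9*k**3 + 102*k**2 + 379*k + 460)/(9*k**2 + 48*k + 58) after simplifying.
So A=3*k + 12 and B=1, with C=k**2 + 16*k/3 + 58/9.
Key eq: (3*k + 12)·f(k+1) = (1)·f(k) + (k**2 + 16*k/3 + 58/9).
Degrees (1,0,2) ⇒ d ≤ 1.
Match coefficients ⇒ f(k) = (3*k + 2)/9.
R(k) = B(k−1)·f(k)/C(k) = (3*k + 2)/(9*k**2 + 48*k + 58); s_k = R·t_k = -3**k*(3*k + 2)*factorial(k + 3).
Check: Δs_k = -3**k*(9*k**2 + 48*k + 58)*factorial(k + 3). ✓

s_k = - 3^{k} \left(3 k + 2\right) \left(k + 3\right)!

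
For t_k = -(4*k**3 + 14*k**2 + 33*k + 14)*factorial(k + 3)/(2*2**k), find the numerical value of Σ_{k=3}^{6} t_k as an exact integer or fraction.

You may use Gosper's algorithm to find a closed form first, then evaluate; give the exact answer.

Step 1: r(k) = (4*k**4 + 42*k**3 + 177*k**2 + 357*k + 260)/(2*(4*k**3 + 14*k**2 + 33*k + 14)).
So A=k/2 + 2 and B=1, with C=k**3 + 7*k**2/2 + 33*k/4 + 7/2.
Solve (k/2 + 2)·f(k+1) − (1)·f(k) = k**3 + 7*k**2/2 + 33*k/4 + 7/2.
deg f ≤ 2 (via 1,0,3).
Solve for f: f(k) = (4*k**2 - 2*k + 3)/2 (degree 2 ≤ 2).
Certificate R = B(k−1)f/C = 2*(4*k**2 - 2*k + 3)/(4*k**3 + 14*k**2 + 33*k + 14) gives s_k = -(4*k**2 - 2*k + 3)*factorial(k + 3)/2**k.
Verify: -(4*k**3 + 14*k**2 + 33*k + 14)*factorial(k + 3)/(2*2**k) matches t_k.
Telescoping: Σ = s_(7) − s_(3) = -5244750 − (-2970) = -5241780.

Σ = -5241780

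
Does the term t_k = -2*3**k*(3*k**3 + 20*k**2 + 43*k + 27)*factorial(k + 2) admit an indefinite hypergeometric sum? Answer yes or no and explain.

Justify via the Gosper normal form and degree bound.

Step 1: r(k) = 3*(3*k**4 + 38*k**3 + 179*k**2 + 369*k + 279)/(3*k**3 + 20*k**2 + 43*k + 27).
A = 3*k + 9, B = 1, C = k**3 + 20*k**2/3 + 43*k/3 + 9.
Set up (3*k + 9)·f(k+1) − (1)·f(k) − (k**3 + 20*k**2/3 + 43*k/3 + 9) = 0.
Bound: deg f ≤ 2.
A polynomial solution: f(k) = k*(k + 2)/3.
Then R = B(k−1)f/C = k*(k + 2)/(3*k**3 + 20*k**2 + 43*k + 27), so s_k = R(k)·t_k = -2*3**k*k*(k + 2)*factorial(k + 2).
Check: Δs_k = -2*3**k*(3*k**3 + 20*k**2 + 43*k + 27)*factorial(k + 2). ✓

Yes. s_k = -2*3**k*k*(k + 2)*factorial(k + 2).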